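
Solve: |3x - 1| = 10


An absolute value equation |expr| = 10 gives two cases:
Case 1: 3x - 1 = 10
  3x = 11, so x = 11/3
Case 2: 3x - 1 = -10
  3x = -9, so x = -3

x = -3, x = 11/3


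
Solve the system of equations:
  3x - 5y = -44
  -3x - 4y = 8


Using Cramer's rule:
Determinant D = (3)(-4) - (-3)(-5) = -12 - 15 = -27
Dx = (-44)(-4) - (8)(-5) = 176 + 40 = 216
Dy = (3)(8) - (-3)(-44) = 24 - 132 = -108
x = Dx/D = 216/-27 = -8
y = Dy/D = -108/-27 = 4

x = -8, y = 4


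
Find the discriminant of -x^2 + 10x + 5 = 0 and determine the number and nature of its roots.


For ax^2 + bx + c = 0, discriminant D = b^2 - 4ac
Here a = -1, b = 10, c = 5
D = (10)^2 - 4(-1)(5) = 100 + 20 = 120

D = 120 > 0 but not a perfect square
The equation has 2 distinct real irrational roots.

Discriminant = 120, 2 distinct real irrational roots


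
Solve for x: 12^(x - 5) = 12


Express both sides with the same base.
12 = 12^1
Since the bases match, equate exponents: x - 5 = 1
So x = 1 - (-5) = 6

x = 6


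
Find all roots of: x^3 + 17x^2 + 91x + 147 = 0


Let p(x) = x^3 + 17x^2 + 91x + 147. By the rational root theorem (leading coefficient 1), any rational root is an integer divisor of 147: try ±1, ±2, ... in turn.
Test x = 1: value = 256 ≠ 0.
Test x = -1: value = 72 ≠ 0.
Test x = 3: value = 600 ≠ 0.
Test x = -3: value = 0 ✓, so (x + 3) is a factor.
Synthetic division by (x + 3): bring down 1; 1(-3) + 17 = 14; 14(-3) + 91 = 49; 49(-3) + 147 = 0 → quotient x^2 + 14x + 49, remainder 0.
Solve the quadratic x^2 + 14x + 49 = 0: discriminant = 14^2 - 4(1)(49) = 196 - 196 = 0.
Discriminant = 0, so a double root: x = -14/2 = -7.
Collecting all roots found:

x = -7 (multiplicity 2), x = -3


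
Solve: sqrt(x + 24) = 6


Square both sides: x + 24 = 6^2 = 36
x = 36 - 24 = 12
x = 12
Check: sqrt(1*12 + 24) = sqrt(36) = 6 ✓

x = 12


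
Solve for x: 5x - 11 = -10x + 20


Starting with: 5x - 11 = -10x + 20
Move all x terms to left: (5 + 10)x = 20 + 11
Simplify: 15x = 31
Divide both sides by 15: x = 31/15

x = 31/15


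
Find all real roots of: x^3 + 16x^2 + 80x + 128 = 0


Let p(x) = x^3 + 16x^2 + 80x + 128. By the rational root theorem (leading coefficient 1), any rational root is an integer divisor of 128: try ±1, ±2, ... in turn.
Test x = 1: value = 225 ≠ 0.
Test x = -1: value = 63 ≠ 0.
Test x = 2: value = 360 ≠ 0.
Test x = -2: value = 24 ≠ 0.
Test x = 4: value = 768 ≠ 0.
Test x = -4: value = 0 ✓, so (x + 4) is a factor.
Synthetic division by (x + 4): bring down 1; 1(-4) + 16 = 12; 12(-4) + 80 = 32; 32(-4) + 128 = 0 → quotient x^2 + 12x + 32, remainder 0.
Solve the quadratic x^2 + 12x + 32 = 0: discriminant = 12^2 - 4(1)(32) = 144 - 128 = 16.
sqrt(16) = 4, so x = (-12 ± 4)/2: x = -4 or x = -8.

x = -8, x = -4 (multiplicity 2)


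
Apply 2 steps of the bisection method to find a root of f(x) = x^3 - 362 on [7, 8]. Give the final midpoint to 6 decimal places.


f(x) = x^3 - 362
f(7) = -19 < 0
f(8) = 150 > 0

Step 1: midpoint = (7.000000 + 8.000000)/2 = 7.500000
  f(7.500000) = 59.875000
  f(mid) > 0, so root is in [7.000000, 7.500000]

Step 2: midpoint = (7.000000 + 7.500000)/2 = 7.250000
  f(7.250000) = 19.078125
  f(mid) > 0, so root is in [7.000000, 7.250000]

midpoint = 7.250000


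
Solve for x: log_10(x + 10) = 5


Convert to exponential form: x + 10 = 10^5 = 100000
x = 100000 - 10 = 99990
Check: log_10(99990 + 10) = log_10(100000) = log_10(100000) = 5 ✓

x = 99990


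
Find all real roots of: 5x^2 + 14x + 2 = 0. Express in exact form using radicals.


Using the quadratic formula: x = (-b ± sqrt(b^2 - 4ac)) / (2a)
Here a = 5, b = 14, c = 2
Discriminant = b^2 - 4ac = 14^2 - 4(5)(2) = 196 - 40 = 156
Since discriminant = 156 > 0, there are two real roots.
x = (-14 ± 2*sqrt(39)) / 10
Simplifying: x = (-7 ± sqrt(39)) / 5
Numerically: x ≈ -0.1510 or x ≈ -2.6490

x = (-7 + sqrt(39)) / 5 or x = (-7 - sqrt(39)) / 5


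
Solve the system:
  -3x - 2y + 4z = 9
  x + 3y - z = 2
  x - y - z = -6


Using Cramer's rule. Expand each determinant along the first row.
D  = (-3)*[3*(-1) - (-1)*(-1)] - (-2)*[1*(-1) - (-1)*1] + 4*[1*(-1) - 3*1]
  = (-3)*(-4) - (-2)*(0) + 4*(-4) = -4
Dx = 9*[3*(-1) - (-1)*(-1)] - (-2)*[2*(-1) - (-1)*(-6)] + 4*[2*(-1) - 3*(-6)]
  = 9*(-4) - (-2)*(-8) + 4*(16) = 12
Dy = (-3)*[2*(-1) - (-1)*(-6)] - 9*[1*(-1) - (-1)*1] + 4*[1*(-6) - 2*1]
  = (-3)*(-8) - 9*(0) + 4*(-8) = -8
Dz = (-3)*[3*(-6) - 2*(-1)] - (-2)*[1*(-6) - 2*1] + 9*[1*(-1) - 3*1]
  = (-3)*(-16) - (-2)*(-8) + 9*(-4) = -4
x = Dx/D = 12/-4 = -3, y = Dy/D = -8/-4 = 2, z = Dz/D = -4/-4 = 1
Check eq1: (-3)(-3) + (-2)(2) + (4)(1) = 9 = 9 ✓
Check eq2: (1)(-3) + (3)(2) + (-1)(1) = 2 = 2 ✓
Check eq3: (1)(-3) + (-1)(2) + (-1)(1) = -6 = -6 ✓

x = -3, y = 2, z = 1


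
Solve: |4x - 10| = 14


An absolute value equation |expr| = 14 gives two cases:
Case 1: 4x - 10 = 14
  4x = 24, so x = 6
Case 2: 4x - 10 = -14
  4x = -4, so x = -1

x = -1, x = 6


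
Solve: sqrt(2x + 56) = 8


Square both sides: 2x + 56 = 8^2 = 64
2x = 64 - 56 = 8
x = 4
Check: sqrt(2*4 + 56) = sqrt(64) = 8 ✓

x = 4


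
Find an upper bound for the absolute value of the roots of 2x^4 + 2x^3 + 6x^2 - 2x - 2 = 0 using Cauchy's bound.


Cauchy's bound: all roots r satisfy |r| <= 1 + max(|a_i/a_n|) for i = 0,...,n-1
where a_n is the leading coefficient.

Coefficients: [2, 2, 6, -2, -2]
Leading coefficient a_n = 2
Ratios |a_i/a_n|: 1, 3, 1, 1
Maximum ratio: 3
Cauchy's bound: |r| <= 1 + 3 = 4

Upper bound = 4


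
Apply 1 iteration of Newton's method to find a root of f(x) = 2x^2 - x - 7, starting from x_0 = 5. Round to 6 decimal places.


Newton's method: x_(n+1) = x_n - f(x_n)/f'(x_n)
f(x) = 2x^2 - x - 7
f'(x) = 4x - 1

Iteration 1:
  f(5.000000) = 38.000000
  f'(5.000000) = 19.000000
  x_1 = 5.000000 - (38.000000)/(19.000000) = 3.000000

x_1 = 3.000000


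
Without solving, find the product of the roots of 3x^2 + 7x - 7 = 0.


By Vieta's formulas for ax^2 + bx + c = 0:
  Sum of roots = -b/a
  Product of roots = c/a

Here a = 3, b = 7, c = -7
Sum = -(7)/3 = -7/3
Product = -7/3 = -7/3

Product = -7/3


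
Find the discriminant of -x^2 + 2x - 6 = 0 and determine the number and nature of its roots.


For ax^2 + bx + c = 0, discriminant D = b^2 - 4ac
Here a = -1, b = 2, c = -6
D = (2)^2 - 4(-1)(-6) = 4 - 24 = -20

D = -20 < 0
The equation has no real roots (2 complex conjugate roots).

Discriminant = -20, no real roots (2 complex conjugate roots)


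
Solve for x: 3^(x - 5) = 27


Express both sides with the same base.
27 = 3^3
Since the bases match, equate exponents: x - 5 = 3
So x = 3 - (-5) = 8

x = 8


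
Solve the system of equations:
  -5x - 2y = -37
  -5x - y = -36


Using Cramer's rule:
Determinant D = (-5)(-1) - (-5)(-2) = 5 - 10 = -5
Dx = (-37)(-1) - (-36)(-2) = 37 - 72 = -35
Dy = (-5)(-36) - (-5)(-37) = 180 - 185 = -5
x = Dx/D = -35/-5 = 7
y = Dy/D = -5/-5 = 1

x = 7, y = 1


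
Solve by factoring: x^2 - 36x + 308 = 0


We need two numbers that multiply to 308 and add to -36.
Those numbers are -14 and -22 (since (-14) * (-22) = 308 and (-14) + (-22) = -36).
So x^2 - 36x + 308 = (x - 14)(x - 22) = 0
Setting each factor to zero: x = 14 or x = 22

x = 14, x = 22


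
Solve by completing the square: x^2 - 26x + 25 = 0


Start: x^2 - 26x + 25 = 0
Move constant: x^2 - 26x = -25
Half of -26 is -13, squared is 169
Add 169 to both sides: x^2 - 26x + 169 = 144
(x - 13)^2 = 144
x - 13 = ±12
x = 13 + 12 = 25 or x = 13 - 12 = 1

x = 1, x = 25


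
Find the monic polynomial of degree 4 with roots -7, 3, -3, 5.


A monic polynomial with roots -7, 3, -3, 5 is:
p(x) = (x + 7)(x - 3)(x + 3)(x - 5)
After multiplying by (x + 7): x + 7
After multiplying by (x - 3): x^2 + 4x - 21
After multiplying by (x + 3): x^3 + 7x^2 - 9x - 63
After multiplying by (x - 5): x^4 + 2x^3 - 44x^2 - 18x + 315

x^4 + 2x^3 - 44x^2 - 18x + 315


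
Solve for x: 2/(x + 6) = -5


Multiply both sides by (x + 6): 2 = -5(x + 6)
Distribute: 2 = -5x - 30
-5x = 2 + 30 = 32
x = -32/5

x = -32/5


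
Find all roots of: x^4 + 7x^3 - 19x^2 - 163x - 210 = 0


Let p(x) = x^4 + 7x^3 - 19x^2 - 163x - 210. By the rational root theorem (leading coefficient 1), any rational root is an integer divisor of 210: try ±1, ±2, ... in turn.
Test x = 1: value = -384 ≠ 0.
Test x = -1: value = -72 ≠ 0.
Test x = 2: value = -540 ≠ 0.
Test x = -2: value = 0 ✓, so (x + 2) is a factor.
Synthetic division by (x + 2): bring down 1; 1(-2) + 7 = 5; 5(-2) - 19 = -29; (-29)(-2) - 163 = -105; (-105)(-2) - 210 = 0 → quotient x^3 + 5x^2 - 29x - 105, remainder 0.
Continue with the quotient x^3 + 5x^2 - 29x - 105 (candidates must divide 105).
Test x = 3: value = -120 ≠ 0.
Test x = -3: value = 0 ✓, so (x + 3) is a factor.
Synthetic division by (x + 3): bring down 1; 1(-3) + 5 = 2; 2(-3) - 29 = -35; (-35)(-3) - 105 = 0 → quotient x^2 + 2x - 35, remainder 0.
Solve the quadratic x^2 + 2x - 35 = 0: discriminant = 2^2 - 4(1)(-35) = 4 + 140 = 144.
sqrt(144) = 12, so x = (-2 ± 12)/2: x = 5 or x = -7.
Collecting all roots found:

x = -7, x = -3, x = -2, x = 5


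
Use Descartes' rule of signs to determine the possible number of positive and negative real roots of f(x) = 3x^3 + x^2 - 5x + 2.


Descartes' rule of signs:

For positive roots, count sign changes in f(x) = 3x^3 + x^2 - 5x + 2:
Signs of coefficients: +, +, -, +
Number of sign changes: 2
Possible positive real roots: 2, 0

For negative roots, examine f(-x) = -3x^3 + x^2 + 5x + 2:
Signs of coefficients: -, +, +, +
Number of sign changes: 1
Possible negative real roots: 1

Positive roots: 2 or 0; Negative roots: 1


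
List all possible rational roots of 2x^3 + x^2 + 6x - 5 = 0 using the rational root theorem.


Rational root theorem: possible roots are ±p/q where:
  p divides the constant term (-5): p ∈ {1, 5}
  q divides the leading coefficient (2): q ∈ {1, 2}

All possible rational roots: -5, -5/2, -1, -1/2, 1/2, 1, 5/2, 5

-5, -5/2, -1, -1/2, 1/2, 1, 5/2, 5


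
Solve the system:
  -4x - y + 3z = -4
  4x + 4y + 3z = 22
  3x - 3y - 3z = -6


Using Cramer's rule. Expand each determinant along the first row.
D  = (-4)*[4*(-3) - 3*(-3)] - (-1)*[4*(-3) - 3*3] + 3*[4*(-3) - 4*3]
  = (-4)*(-3) - (-1)*(-21) + 3*(-24) = -81
Dx = (-4)*[4*(-3) - 3*(-3)] - (-1)*[22*(-3) - 3*(-6)] + 3*[22*(-3) - 4*(-6)]
  = (-4)*(-3) - (-1)*(-48) + 3*(-42) = -162
Dy = (-4)*[22*(-3) - 3*(-6)] - (-4)*[4*(-3) - 3*3] + 3*[4*(-6) - 22*3]
  = (-4)*(-48) - (-4)*(-21) + 3*(-90) = -162
Dz = (-4)*[4*(-6) - 22*(-3)] - (-1)*[4*(-6) - 22*3] + (-4)*[4*(-3) - 4*3]
  = (-4)*(42) - (-1)*(-90) + (-4)*(-24) = -162
x = Dx/D = -162/-81 = 2, y = Dy/D = -162/-81 = 2, z = Dz/D = -162/-81 = 2
Check eq1: (-4)(2) + (-1)(2) + (3)(2) = -4 = -4 ✓
Check eq2: (4)(2) + (4)(2) + (3)(2) = 22 = 22 ✓
Check eq3: (3)(2) + (-3)(2) + (-3)(2) = -6 = -6 ✓

x = 2, y = 2, z = 2


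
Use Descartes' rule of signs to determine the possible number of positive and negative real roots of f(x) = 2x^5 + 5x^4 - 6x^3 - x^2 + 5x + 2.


Descartes' rule of signs:

For positive roots, count sign changes in f(x) = 2x^5 + 5x^4 - 6x^3 - x^2 + 5x + 2:
Signs of coefficients: +, +, -, -, +, +
Number of sign changes: 2
Possible positive real roots: 2, 0

For negative roots, examine f(-x) = -2x^5 + 5x^4 + 6x^3 - x^2 - 5x + 2:
Signs of coefficients: -, +, +, -, -, +
Number of sign changes: 3
Possible negative real roots: 3, 1

Positive roots: 2 or 0; Negative roots: 3 or 1


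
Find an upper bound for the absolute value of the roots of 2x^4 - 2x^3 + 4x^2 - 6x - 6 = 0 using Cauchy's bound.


Cauchy's bound: all roots r satisfy |r| <= 1 + max(|a_i/a_n|) for i = 0,...,n-1
where a_n is the leading coefficient.

Coefficients: [2, -2, 4, -6, -6]
Leading coefficient a_n = 2
Ratios |a_i/a_n|: 1, 2, 3, 3
Maximum ratio: 3
Cauchy's bound: |r| <= 1 + 3 = 4

Upper bound = 4


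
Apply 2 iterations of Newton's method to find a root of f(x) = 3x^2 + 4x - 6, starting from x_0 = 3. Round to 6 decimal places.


Newton's method: x_(n+1) = x_n - f(x_n)/f'(x_n)
f(x) = 3x^2 + 4x - 6
f'(x) = 6x + 4

Iteration 1:
  f(3.000000) = 33.000000
  f'(3.000000) = 22.000000
  x_1 = 3.000000 - (33.000000)/(22.000000) = 1.500000

Iteration 2:
  f(1.500000) = 6.750000
  f'(1.500000) = 13.000000
  x_2 = 1.500000 - (6.750000)/(13.000000) = 0.980769

x_2 = 0.980769


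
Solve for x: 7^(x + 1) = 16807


Express both sides with the same base.
16807 = 7^5
Since the bases match, equate exponents: x + 1 = 5
So x = 5 - (1) = 4

x = 4


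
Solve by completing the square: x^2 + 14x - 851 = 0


Start: x^2 + 14x - 851 = 0
Move constant: x^2 + 14x = 851
Half of 14 is 7, squared is 49
Add 49 to both sides: x^2 + 14x + 49 = 900
(x + 7)^2 = 900
x + 7 = ±30
x = -7 + 30 = 23 or x = -7 - 30 = -37

x = -37, x = 23


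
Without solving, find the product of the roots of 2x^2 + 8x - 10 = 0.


By Vieta's formulas for ax^2 + bx + c = 0:
  Sum of roots = -b/a
  Product of roots = c/a

Here a = 2, b = 8, c = -10
Sum = -(8)/2 = -4
Product = -10/2 = -5

Product = -5


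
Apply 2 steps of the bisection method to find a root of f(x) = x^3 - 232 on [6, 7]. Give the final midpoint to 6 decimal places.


f(x) = x^3 - 232
f(6) = -16 < 0
f(7) = 111 > 0

Step 1: midpoint = (6.000000 + 7.000000)/2 = 6.500000
  f(6.500000) = 42.625000
  f(mid) > 0, so root is in [6.000000, 6.500000]

Step 2: midpoint = (6.000000 + 6.500000)/2 = 6.250000
  f(6.250000) = 12.140625
  f(mid) > 0, so root is in [6.000000, 6.250000]

midpoint = 6.250000


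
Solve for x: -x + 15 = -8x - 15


Starting with: -x + 15 = -8x - 15
Move all x terms to left: (-1 + 8)x = -15 - 15
Simplify: 7x = -30
Divide both sides by 7: x = -30/7

x = -30/7


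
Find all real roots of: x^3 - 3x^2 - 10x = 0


The constant term is 0, so x = 0 is a root. Factor out x:
  x(x^2 - 3x - 10) = 0
Solve the quadratic x^2 - 3x - 10 = 0: discriminant = (-3)^2 - 4(1)(-10) = 9 + 40 = 49.
sqrt(49) = 7, so x = (3 ± 7)/2: x = 5 or x = -2.

x = -2, x = 0, x = 5


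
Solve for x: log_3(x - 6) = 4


Convert to exponential form: x - 6 = 3^4 = 81
x = 81 + 6 = 87
Check: log_3(87 - 6) = log_3(81) = log_3(81) = 4 ✓

x = 87


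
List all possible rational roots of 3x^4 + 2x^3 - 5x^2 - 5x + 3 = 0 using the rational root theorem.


Rational root theorem: possible roots are ±p/q where:
  p divides the constant term (3): p ∈ {1, 3}
  q divides the leading coefficient (3): q ∈ {1, 3}

All possible rational roots: -3, -1, -1/3, 1/3, 1, 3

-3, -1, -1/3, 1/3, 1, 3


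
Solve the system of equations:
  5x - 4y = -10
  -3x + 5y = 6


Using Cramer's rule:
Determinant D = (5)(5) - (-3)(-4) = 25 - 12 = 13
Dx = (-10)(5) - (6)(-4) = -50 + 24 = -26
Dy = (5)(6) - (-3)(-10) = 30 - 30 = 0
x = Dx/D = -26/13 = -2
y = Dy/D = 0/13 = 0

x = -2, y = 0


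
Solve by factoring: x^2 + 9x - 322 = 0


We need two numbers that multiply to -322 and add to 9.
Those numbers are 23 and -14 (since 23 * (-14) = -322 and 23 + (-14) = 9).
So x^2 + 9x - 322 = (x + 23)(x - 14) = 0
Setting each factor to zero: x = -23 or x = 14

x = -23, x = 14


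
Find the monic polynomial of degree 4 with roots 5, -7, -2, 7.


A monic polynomial with roots 5, -7, -2, 7 is:
p(x) = (x - 5)(x + 7)(x + 2)(x - 7)
After multiplying by (x - 5): x - 5
After multiplying by (x + 7): x^2 + 2x - 35
After multiplying by (x + 2): x^3 + 4x^2 - 31x - 70
After multiplying by (x - 7): x^4 - 3x^3 - 59x^2 + 147x + 490

x^4 - 3x^3 - 59x^2 + 147x + 490


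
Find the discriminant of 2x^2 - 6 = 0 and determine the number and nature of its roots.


For ax^2 + bx + c = 0, discriminant D = b^2 - 4ac
Here a = 2, b = 0, c = -6
D = (0)^2 - 4(2)(-6) = 0 + 48 = 48

D = 48 > 0 but not a perfect square
The equation has 2 distinct real irrational roots.

Discriminant = 48, 2 distinct real irrational roots


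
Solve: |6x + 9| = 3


An absolute value equation |expr| = 3 gives two cases:
Case 1: 6x + 9 = 3
  6x = -6, so x = -1
Case 2: 6x + 9 = -3
  6x = -12, so x = -2

x = -2, x = -1


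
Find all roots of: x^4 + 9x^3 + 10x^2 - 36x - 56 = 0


Let p(x) = x^4 + 9x^3 + 10x^2 - 36x - 56. By the rational root theorem (leading coefficient 1), any rational root is an integer divisor of 56: try ±1, ±2, ... in turn.
Test x = 1: value = -72 ≠ 0.
Test x = -1: value = -18 ≠ 0.
Test x = 2: value = 0 ✓, so (x - 2) is a factor.
Synthetic division by (x - 2): bring down 1; 1(2) + 9 = 11; 11(2) + 10 = 32; 32(2) - 36 = 28; 28(2) - 56 = 0 → quotient x^3 + 11x^2 + 32x + 28, remainder 0.
Continue with the quotient x^3 + 11x^2 + 32x + 28 (candidates must divide 28; re-test x = 2 first in case it repeats).
Test x = 2: value = 144 ≠ 0.
Test x = -2: value = 0 ✓, so (x + 2) is a factor.
Synthetic division by (x + 2): bring down 1; 1(-2) + 11 = 9; 9(-2) + 32 = 14; 14(-2) + 28 = 0 → quotient x^2 + 9x + 14, remainder 0.
Solve the quadratic x^2 + 9x + 14 = 0: discriminant = 9^2 - 4(1)(14) = 81 - 56 = 25.
sqrt(25) = 5, so x = (-9 ± 5)/2: x = -2 or x = -7.
Collecting all roots found:

x = -7, x = -2 (multiplicity 2), x = 2


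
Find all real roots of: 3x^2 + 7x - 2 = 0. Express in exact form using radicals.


Using the quadratic formula: x = (-b ± sqrt(b^2 - 4ac)) / (2a)
Here a = 3, b = 7, c = -2
Discriminant = b^2 - 4ac = 7^2 - 4(3)(-2) = 49 + 24 = 73
Since discriminant = 73 > 0, there are two real roots.
x = (-7 ± sqrt(73)) / 6
Numerically: x ≈ 0.2573 or x ≈ -2.5907

x = (-7 + sqrt(73)) / 6 or x = (-7 - sqrt(73)) / 6


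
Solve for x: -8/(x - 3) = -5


Multiply both sides by (x - 3): -8 = -5(x - 3)
Distribute: -8 = -5x + 15
-5x = -8 - 15 = -23
x = 23/5

x = 23/5


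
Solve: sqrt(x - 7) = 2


Square both sides: x - 7 = 2^2 = 4
x = 4 + 7 = 11
x = 11
Check: sqrt(1*11 - 7) = sqrt(4) = 2 ✓

x = 11


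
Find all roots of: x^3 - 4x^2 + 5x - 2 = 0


Let p(x) = x^3 - 4x^2 + 5x - 2. By the rational root theorem (leading coefficient 1), any rational root is an integer divisor of 2: try ±1, ±2, ... in turn.
Test x = 1: value = 0 ✓, so (x - 1) is a factor.
Synthetic division by (x - 1): bring down 1; 1(1) - 4 = -3; (-3)(1) + 5 = 2; 2(1) - 2 = 0 → quotient x^2 - 3x + 2, remainder 0.
Solve the quadratic x^2 - 3x + 2 = 0: discriminant = (-3)^2 - 4(1)(2) = 9 - 8 = 1.
sqrt(1) = 1, so x = (3 ± 1)/2: x = 2 or x = 1.
Collecting all roots found:

x = 1 (multiplicity 2), x = 2


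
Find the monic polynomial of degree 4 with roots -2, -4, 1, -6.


A monic polynomial with roots -2, -4, 1, -6 is:
p(x) = (x + 2)(x + 4)(x - 1)(x + 6)
After multiplying by (x + 2): x + 2
After multiplying by (x + 4): x^2 + 6x + 8
After multiplying by (x - 1): x^3 + 5x^2 + 2x - 8
After multiplying by (x + 6): x^4 + 11x^3 + 32x^2 + 4x - 48

x^4 + 11x^3 + 32x^2 + 4x - 48


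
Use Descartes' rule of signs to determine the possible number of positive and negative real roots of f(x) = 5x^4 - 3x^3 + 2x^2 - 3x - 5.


Descartes' rule of signs:

For positive roots, count sign changes in f(x) = 5x^4 - 3x^3 + 2x^2 - 3x - 5:
Signs of coefficients: +, -, +, -, -
Number of sign changes: 3
Possible positive real roots: 3, 1

For negative roots, examine f(-x) = 5x^4 + 3x^3 + 2x^2 + 3x - 5:
Signs of coefficients: +, +, +, +, -
Number of sign changes: 1
Possible negative real roots: 1

Positive roots: 3 or 1; Negative roots: 1


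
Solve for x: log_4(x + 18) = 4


Convert to exponential form: x + 18 = 4^4 = 256
x = 256 - 18 = 238
Check: log_4(238 + 18) = log_4(256) = log_4(256) = 4 ✓

x = 238


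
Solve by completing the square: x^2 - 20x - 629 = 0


Start: x^2 - 20x - 629 = 0
Move constant: x^2 - 20x = 629
Half of -20 is -10, squared is 100
Add 100 to both sides: x^2 - 20x + 100 = 729
(x - 10)^2 = 729
x - 10 = ±27
x = 10 + 27 = 37 or x = 10 - 27 = -17

x = -17, x = 37


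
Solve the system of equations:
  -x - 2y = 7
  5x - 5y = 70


Using Cramer's rule:
Determinant D = (-1)(-5) - (5)(-2) = 5 + 10 = 15
Dx = (7)(-5) - (70)(-2) = -35 + 140 = 105
Dy = (-1)(70) - (5)(7) = -70 - 35 = -105
x = Dx/D = 105/15 = 7
y = Dy/D = -105/15 = -7

x = 7, y = -7


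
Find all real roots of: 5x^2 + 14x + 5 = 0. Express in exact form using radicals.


Using the quadratic formula: x = (-b ± sqrt(b^2 - 4ac)) / (2a)
Here a = 5, b = 14, c = 5
Discriminant = b^2 - 4ac = 14^2 - 4(5)(5) = 196 - 100 = 96
Since discriminant = 96 > 0, there are two real roots.
x = (-14 ± 4*sqrt(6)) / 10
Simplifying: x = (-7 ± 2*sqrt(6)) / 5
Numerically: x ≈ -0.4202 or x ≈ -2.3798

x = (-7 + 2*sqrt(6)) / 5 or x = (-7 - 2*sqrt(6)) / 5


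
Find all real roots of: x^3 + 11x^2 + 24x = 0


The constant term is 0, so x = 0 is a root. Factor out x:
  x(x^2 + 11x + 24) = 0
Solve the quadratic x^2 + 11x + 24 = 0: discriminant = 11^2 - 4(1)(24) = 121 - 96 = 25.
sqrt(25) = 5, so x = (-11 ± 5)/2: x = -3 or x = -8.

x = -8, x = -3, x = 0


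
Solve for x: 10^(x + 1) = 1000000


Express both sides with the same base.
1000000 = 10^6
Since the bases match, equate exponents: x + 1 = 6
So x = 6 - (1) = 5

x = 5


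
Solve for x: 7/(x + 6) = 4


Multiply both sides by (x + 6): 7 = 4(x + 6)
Distribute: 7 = 4x + 24
4x = 7 - 24 = -17
x = -17/4

x = -17/4


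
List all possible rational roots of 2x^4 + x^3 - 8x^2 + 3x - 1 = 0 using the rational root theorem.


Rational root theorem: possible roots are ±p/q where:
  p divides the constant term (-1): p ∈ {1}
  q divides the leading coefficient (2): q ∈ {1, 2}

All possible rational roots: -1, -1/2, 1/2, 1

-1, -1/2, 1/2, 1


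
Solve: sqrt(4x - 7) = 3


Square both sides: 4x - 7 = 3^2 = 9
4x = 9 + 7 = 16
x = 4
Check: sqrt(4*4 - 7) = sqrt(9) = 3 ✓

x = 4


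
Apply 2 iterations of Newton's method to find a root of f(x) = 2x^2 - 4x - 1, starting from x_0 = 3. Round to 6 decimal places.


Newton's method: x_(n+1) = x_n - f(x_n)/f'(x_n)
f(x) = 2x^2 - 4x - 1
f'(x) = 4x - 4

Iteration 1:
  f(3.000000) = 5.000000
  f'(3.000000) = 8.000000
  x_1 = 3.000000 - (5.000000)/(8.000000) = 2.375000

Iteration 2:
  f(2.375000) = 0.781250
  f'(2.375000) = 5.500000
  x_2 = 2.375000 - (0.781250)/(5.500000) = 2.232955

x_2 = 2.232955


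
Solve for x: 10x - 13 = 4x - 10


Starting with: 10x - 13 = 4x - 10
Move all x terms to left: (10 - 4)x = -10 + 13
Simplify: 6x = 3
Divide both sides by 6: x = 1/2

x = 1/2


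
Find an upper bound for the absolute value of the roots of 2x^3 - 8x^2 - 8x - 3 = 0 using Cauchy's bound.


Cauchy's bound: all roots r satisfy |r| <= 1 + max(|a_i/a_n|) for i = 0,...,n-1
where a_n is the leading coefficient.

Coefficients: [2, -8, -8, -3]
Leading coefficient a_n = 2
Ratios |a_i/a_n|: 4, 4, 3/2
Maximum ratio: 4
Cauchy's bound: |r| <= 1 + 4 = 5

Upper bound = 5


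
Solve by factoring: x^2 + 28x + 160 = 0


We need two numbers that multiply to 160 and add to 28.
Those numbers are 20 and 8 (since 20 * 8 = 160 and 20 + 8 = 28).
So x^2 + 28x + 160 = (x + 20)(x + 8) = 0
Setting each factor to zero: x = -20 or x = -8

x = -20, x = -8


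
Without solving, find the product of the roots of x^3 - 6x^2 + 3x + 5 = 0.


By Vieta's formulas for x^3 + bx^2 + cx + d = 0:
  r1 + r2 + r3 = -b/a = 6
  r1*r2 + r1*r3 + r2*r3 = c/a = 3
  r1*r2*r3 = -d/a = -5


Product = -5


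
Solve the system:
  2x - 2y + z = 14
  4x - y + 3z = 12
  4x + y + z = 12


Using Cramer's rule. Expand each determinant along the first row.
D  = 2*[(-1)*1 - 3*1] - (-2)*[4*1 - 3*4] + 1*[4*1 - (-1)*4]
  = 2*(-4) - (-2)*(-8) + 1*(8) = -16
Dx = 14*[(-1)*1 - 3*1] - (-2)*[12*1 - 3*12] + 1*[12*1 - (-1)*12]
  = 14*(-4) - (-2)*(-24) + 1*(24) = -80
Dy = 2*[12*1 - 3*12] - 14*[4*1 - 3*4] + 1*[4*12 - 12*4]
  = 2*(-24) - 14*(-8) + 1*(0) = 64
Dz = 2*[(-1)*12 - 12*1] - (-2)*[4*12 - 12*4] + 14*[4*1 - (-1)*4]
  = 2*(-24) - (-2)*(0) + 14*(8) = 64
x = Dx/D = -80/-16 = 5, y = Dy/D = 64/-16 = -4, z = Dz/D = 64/-16 = -4
Check eq1: (2)(5) + (-2)(-4) + (1)(-4) = 14 = 14 ✓
Check eq2: (4)(5) + (-1)(-4) + (3)(-4) = 12 = 12 ✓
Check eq3: (4)(5) + (1)(-4) + (1)(-4) = 12 = 12 ✓

x = 5, y = -4, z = -4


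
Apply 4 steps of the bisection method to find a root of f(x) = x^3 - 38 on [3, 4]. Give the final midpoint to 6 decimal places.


f(x) = x^3 - 38
f(3) = -11 < 0
f(4) = 26 > 0

Step 1: midpoint = (3.000000 + 4.000000)/2 = 3.500000
  f(3.500000) = 4.875000
  f(mid) > 0, so root is in [3.000000, 3.500000]

Step 2: midpoint = (3.000000 + 3.500000)/2 = 3.250000
  f(3.250000) = -3.671875
  f(mid) < 0, so root is in [3.250000, 3.500000]

Step 3: midpoint = (3.250000 + 3.500000)/2 = 3.375000
  f(3.375000) = 0.443359
  f(mid) > 0, so root is in [3.250000, 3.375000]

Step 4: midpoint = (3.250000 + 3.375000)/2 = 3.312500
  f(3.312500) = -1.653076
  f(mid) < 0, so root is in [3.312500, 3.375000]

midpoint = 3.312500


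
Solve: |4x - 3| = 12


An absolute value equation |expr| = 12 gives two cases:
Case 1: 4x - 3 = 12
  4x = 15, so x = 15/4
Case 2: 4x - 3 = -12
  4x = -9, so x = -9/4

x = -9/4, x = 15/4


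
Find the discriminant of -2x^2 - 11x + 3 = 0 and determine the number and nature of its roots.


For ax^2 + bx + c = 0, discriminant D = b^2 - 4ac
Here a = -2, b = -11, c = 3
D = (-11)^2 - 4(-2)(3) = 121 + 24 = 145

D = 145 > 0 but not a perfect square
The equation has 2 distinct real irrational roots.

Discriminant = 145, 2 distinct real irrational roots


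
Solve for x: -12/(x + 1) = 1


Multiply both sides by (x + 1): -12 = 1(x + 1)
Distribute: -12 = x + 1
x = -12 - 1 = -13
x = -13

x = -13


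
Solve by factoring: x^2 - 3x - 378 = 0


We need two numbers that multiply to -378 and add to -3.
Those numbers are 18 and -21 (since 18 * (-21) = -378 and 18 + (-21) = -3).
So x^2 - 3x - 378 = (x + 18)(x - 21) = 0
Setting each factor to zero: x = -18 or x = 21

x = -18, x = 21


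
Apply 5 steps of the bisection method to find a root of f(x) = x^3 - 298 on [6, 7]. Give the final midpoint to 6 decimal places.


f(x) = x^3 - 298
f(6) = -82 < 0
f(7) = 45 > 0

Step 1: midpoint = (6.000000 + 7.000000)/2 = 6.500000
  f(6.500000) = -23.375000
  f(mid) < 0, so root is in [6.500000, 7.000000]

Step 2: midpoint = (6.500000 + 7.000000)/2 = 6.750000
  f(6.750000) = 9.546875
  f(mid) > 0, so root is in [6.500000, 6.750000]

Step 3: midpoint = (6.500000 + 6.750000)/2 = 6.625000
  f(6.625000) = -7.224609
  f(mid) < 0, so root is in [6.625000, 6.750000]

Step 4: midpoint = (6.625000 + 6.750000)/2 = 6.687500
  f(6.687500) = 1.082764
  f(mid) > 0, so root is in [6.625000, 6.687500]

Step 5: midpoint = (6.625000 + 6.687500)/2 = 6.656250
  f(6.656250) = -3.090424
  f(mid) < 0, so root is in [6.656250, 6.687500]

midpoint = 6.656250


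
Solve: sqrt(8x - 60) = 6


Square both sides: 8x - 60 = 6^2 = 36
8x = 36 + 60 = 96
x = 12
Check: sqrt(8*12 - 60) = sqrt(36) = 6 ✓

x = 12


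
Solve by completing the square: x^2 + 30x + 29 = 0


Start: x^2 + 30x + 29 = 0
Move constant: x^2 + 30x = -29
Half of 30 is 15, squared is 225
Add 225 to both sides: x^2 + 30x + 225 = 196
(x + 15)^2 = 196
x + 15 = ±14
x = -15 + 14 = -1 or x = -15 - 14 = -29

x = -29, x = -1


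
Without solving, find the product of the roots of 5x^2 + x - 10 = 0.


By Vieta's formulas for ax^2 + bx + c = 0:
  Sum of roots = -b/a
  Product of roots = c/a

Here a = 5, b = 1, c = -10
Sum = -(1)/5 = -1/5
Product = -10/5 = -2

Product = -2


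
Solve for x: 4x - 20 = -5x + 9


Starting with: 4x - 20 = -5x + 9
Move all x terms to left: (4 + 5)x = 9 + 20
Simplify: 9x = 29
Divide both sides by 9: x = 29/9

x = 29/9


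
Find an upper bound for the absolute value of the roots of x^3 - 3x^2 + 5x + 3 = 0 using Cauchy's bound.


Cauchy's bound: all roots r satisfy |r| <= 1 + max(|a_i/a_n|) for i = 0,...,n-1
where a_n is the leading coefficient.

Coefficients: [1, -3, 5, 3]
Leading coefficient a_n = 1
Ratios |a_i/a_n|: 3, 5, 3
Maximum ratio: 5
Cauchy's bound: |r| <= 1 + 5 = 6

Upper bound = 6


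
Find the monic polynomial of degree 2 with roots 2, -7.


A monic polynomial with roots 2, -7 is:
p(x) = (x - 2)(x + 7)
After multiplying by (x - 2): x - 2
After multiplying by (x + 7): x^2 + 5x - 14

x^2 + 5x - 14


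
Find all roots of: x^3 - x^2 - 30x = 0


The constant term is 0, so x = 0 is a root. Factor out x:
  x^2 - x - 30 = 0
Solve the quadratic x^2 - x - 30 = 0: discriminant = (-1)^2 - 4(1)(-30) = 1 + 120 = 121.
sqrt(121) = 11, so x = (1 ± 11)/2: x = 6 or x = -5.
Collecting all roots found:

x = -5, x = 0, x = 6


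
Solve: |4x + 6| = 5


An absolute value equation |expr| = 5 gives two cases:
Case 1: 4x + 6 = 5
  4x = -1, so x = -1/4
Case 2: 4x + 6 = -5
  4x = -11, so x = -11/4

x = -11/4, x = -1/4


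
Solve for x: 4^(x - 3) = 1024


Express both sides with the same base.
1024 = 4^5
Since the bases match, equate exponents: x - 3 = 5
So x = 5 - (-3) = 8

x = 8


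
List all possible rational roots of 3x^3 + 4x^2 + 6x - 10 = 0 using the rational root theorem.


Rational root theorem: possible roots are ±p/q where:
  p divides the constant term (-10): p ∈ {1, 2, 5, 10}
  q divides the leading coefficient (3): q ∈ {1, 3}

All possible rational roots: -10, -5, -10/3, -2, -5/3, -1, -2/3, -1/3, 1/3, 2/3, 1, 5/3, 2, 10/3, 5, 10

-10, -5, -10/3, -2, -5/3, -1, -2/3, -1/3, 1/3, 2/3, 1, 5/3, 2, 10/3, 5, 10


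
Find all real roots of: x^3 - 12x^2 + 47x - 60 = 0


Let p(x) = x^3 - 12x^2 + 47x - 60. By the rational root theorem (leading coefficient 1), any rational root is an integer divisor of 60: try ±1, ±2, ... in turn.
Test x = 1: value = -24 ≠ 0.
Test x = -1: value = -120 ≠ 0.
Test x = 2: value = -6 ≠ 0.
Test x = -2: value = -210 ≠ 0.
Test x = 3: value = 0 ✓, so (x - 3) is a factor.
Synthetic division by (x - 3): bring down 1; 1(3) - 12 = -9; (-9)(3) + 47 = 20; 20(3) - 60 = 0 → quotient x^2 - 9x + 20, remainder 0.
Solve the quadratic x^2 - 9x + 20 = 0: discriminant = (-9)^2 - 4(1)(20) = 81 - 80 = 1.
sqrt(1) = 1, so x = (9 ± 1)/2: x = 5 or x = 4.

x = 3, x = 4, x = 5


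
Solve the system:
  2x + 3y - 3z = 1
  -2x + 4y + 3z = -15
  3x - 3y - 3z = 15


Using Cramer's rule. Expand each determinant along the first row.
D  = 2*[4*(-3) - 3*(-3)] - 3*[(-2)*(-3) - 3*3] + (-3)*[(-2)*(-3) - 4*3]
  = 2*(-3) - 3*(-3) + (-3)*(-6) = 21
Dx = 1*[4*(-3) - 3*(-3)] - 3*[(-15)*(-3) - 3*15] + (-3)*[(-15)*(-3) - 4*15]
  = 1*(-3) - 3*(0) + (-3)*(-15) = 42
Dy = 2*[(-15)*(-3) - 3*15] - 1*[(-2)*(-3) - 3*3] + (-3)*[(-2)*15 - (-15)*3]
  = 2*(0) - 1*(-3) + (-3)*(15) = -42
Dz = 2*[4*15 - (-15)*(-3)] - 3*[(-2)*15 - (-15)*3] + 1*[(-2)*(-3) - 4*3]
  = 2*(15) - 3*(15) + 1*(-6) = -21
x = Dx/D = 42/21 = 2, y = Dy/D = -42/21 = -2, z = Dz/D = -21/21 = -1
Check eq1: (2)(2) + (3)(-2) + (-3)(-1) = 1 = 1 ✓
Check eq2: (-2)(2) + (4)(-2) + (3)(-1) = -15 = -15 ✓
Check eq3: (3)(2) + (-3)(-2) + (-3)(-1) = 15 = 15 ✓

x = 2, y = -2, z = -1


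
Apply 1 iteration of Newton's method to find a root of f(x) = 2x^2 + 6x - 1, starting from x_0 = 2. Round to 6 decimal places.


Newton's method: x_(n+1) = x_n - f(x_n)/f'(x_n)
f(x) = 2x^2 + 6x - 1
f'(x) = 4x + 6

Iteration 1:
  f(2.000000) = 19.000000
  f'(2.000000) = 14.000000
  x_1 = 2.000000 - (19.000000)/(14.000000) = 0.642857

x_1 = 0.642857


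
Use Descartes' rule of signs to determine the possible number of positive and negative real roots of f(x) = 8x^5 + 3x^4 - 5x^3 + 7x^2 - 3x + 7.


Descartes' rule of signs:

For positive roots, count sign changes in f(x) = 8x^5 + 3x^4 - 5x^3 + 7x^2 - 3x + 7:
Signs of coefficients: +, +, -, +, -, +
Number of sign changes: 4
Possible positive real roots: 4, 2, 0

For negative roots, examine f(-x) = -8x^5 + 3x^4 + 5x^3 + 7x^2 + 3x + 7:
Signs of coefficients: -, +, +, +, +, +
Number of sign changes: 1
Possible negative real roots: 1

Positive roots: 4 or 2 or 0; Negative roots: 1


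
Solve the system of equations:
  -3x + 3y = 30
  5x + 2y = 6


Using Cramer's rule:
Determinant D = (-3)(2) - (5)(3) = -6 - 15 = -21
Dx = (30)(2) - (6)(3) = 60 - 18 = 42
Dy = (-3)(6) - (5)(30) = -18 - 150 = -168
x = Dx/D = 42/-21 = -2
y = Dy/D = -168/-21 = 8

x = -2, y = 8


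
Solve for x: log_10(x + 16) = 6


Convert to exponential form: x + 16 = 10^6 = 1000000
x = 1000000 - 16 = 999984
Check: log_10(999984 + 16) = log_10(1000000) = log_10(1000000) = 6 ✓

x = 999984


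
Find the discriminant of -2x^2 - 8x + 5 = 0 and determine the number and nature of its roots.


For ax^2 + bx + c = 0, discriminant D = b^2 - 4ac
Here a = -2, b = -8, c = 5
D = (-8)^2 - 4(-2)(5) = 64 + 40 = 104

D = 104 > 0 but not a perfect square
The equation has 2 distinct real irrational roots.

Discriminant = 104, 2 distinct real irrational roots


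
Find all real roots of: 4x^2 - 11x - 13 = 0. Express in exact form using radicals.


Using the quadratic formula: x = (-b ± sqrt(b^2 - 4ac)) / (2a)
Here a = 4, b = -11, c = -13
Discriminant = b^2 - 4ac = (-11)^2 - 4(4)(-13) = 121 + 208 = 329
Since discriminant = 329 > 0, there are two real roots.
x = (11 ± sqrt(329)) / 8
Numerically: x ≈ 3.6423 or x ≈ -0.8923

x = (11 + sqrt(329)) / 8 or x = (11 - sqrt(329)) / 8


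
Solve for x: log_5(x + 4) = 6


Convert to exponential form: x + 4 = 5^6 = 15625
x = 15625 - 4 = 15621
Check: log_5(15621 + 4) = log_5(15625) = log_5(15625) = 6 ✓

x = 15621


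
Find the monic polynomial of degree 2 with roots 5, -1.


A monic polynomial with roots 5, -1 is:
p(x) = (x - 5)(x + 1)
After multiplying by (x - 5): x - 5
After multiplying by (x + 1): x^2 - 4x - 5

x^2 - 4x - 5


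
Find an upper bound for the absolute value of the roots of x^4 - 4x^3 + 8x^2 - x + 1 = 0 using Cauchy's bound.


Cauchy's bound: all roots r satisfy |r| <= 1 + max(|a_i/a_n|) for i = 0,...,n-1
where a_n is the leading coefficient.

Coefficients: [1, -4, 8, -1, 1]
Leading coefficient a_n = 1
Ratios |a_i/a_n|: 4, 8, 1, 1
Maximum ratio: 8
Cauchy's bound: |r| <= 1 + 8 = 9

Upper bound = 9


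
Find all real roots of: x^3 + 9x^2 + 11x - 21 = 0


Let p(x) = x^3 + 9x^2 + 11x - 21. By the rational root theorem (leading coefficient 1), any rational root is an integer divisor of 21: try ±1, ±2, ... in turn.
Test x = 1: value = 0 ✓, so (x - 1) is a factor.
Synthetic division by (x - 1): bring down 1; 1(1) + 9 = 10; 10(1) + 11 = 21; 21(1) - 21 = 0 → quotient x^2 + 10x + 21, remainder 0.
Solve the quadratic x^2 + 10x + 21 = 0: discriminant = 10^2 - 4(1)(21) = 100 - 84 = 16.
sqrt(16) = 4, so x = (-10 ± 4)/2: x = -3 or x = -7.

x = -7, x = -3, x = 1


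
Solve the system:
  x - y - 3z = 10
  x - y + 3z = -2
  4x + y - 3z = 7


Using Cramer's rule. Expand each determinant along the first row.
D  = 1*[(-1)*(-3) - 3*1] - (-1)*[1*(-3) - 3*4] + (-3)*[1*1 - (-1)*4]
  = 1*(0) - (-1)*(-15) + (-3)*(5) = -30
Dx = 10*[(-1)*(-3) - 3*1] - (-1)*[(-2)*(-3) - 3*7] + (-3)*[(-2)*1 - (-1)*7]
  = 10*(0) - (-1)*(-15) + (-3)*(5) = -30
Dy = 1*[(-2)*(-3) - 3*7] - 10*[1*(-3) - 3*4] + (-3)*[1*7 - (-2)*4]
  = 1*(-15) - 10*(-15) + (-3)*(15) = 90
Dz = 1*[(-1)*7 - (-2)*1] - (-1)*[1*7 - (-2)*4] + 10*[1*1 - (-1)*4]
  = 1*(-5) - (-1)*(15) + 10*(5) = 60
x = Dx/D = -30/-30 = 1, y = Dy/D = 90/-30 = -3, z = Dz/D = 60/-30 = -2
Check eq1: (1)(1) + (-1)(-3) + (-3)(-2) = 10 = 10 ✓
Check eq2: (1)(1) + (-1)(-3) + (3)(-2) = -2 = -2 ✓
Check eq3: (4)(1) + (1)(-3) + (-3)(-2) = 7 = 7 ✓

x = 1, y = -3, z = -2


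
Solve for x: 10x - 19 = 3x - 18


Starting with: 10x - 19 = 3x - 18
Move all x terms to left: (10 - 3)x = -18 + 19
Simplify: 7x = 1
Divide both sides by 7: x = 1/7

x = 1/7


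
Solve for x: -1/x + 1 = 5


Subtract 1 from both sides: -1/x = 4
Multiply both sides by x: -1 = 4 * x
Divide by 4: x = -1/4

x = -1/4


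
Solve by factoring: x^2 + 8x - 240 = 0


We need two numbers that multiply to -240 and add to 8.
Those numbers are -12 and 20 (since (-12) * 20 = -240 and (-12) + 20 = 8).
So x^2 + 8x - 240 = (x - 12)(x + 20) = 0
Setting each factor to zero: x = 12 or x = -20

x = -20, x = 12


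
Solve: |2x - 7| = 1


An absolute value equation |expr| = 1 gives two cases:
Case 1: 2x - 7 = 1
  2x = 8, so x = 4
Case 2: 2x - 7 = -1
  2x = 6, so x = 3

x = 3, x = 4


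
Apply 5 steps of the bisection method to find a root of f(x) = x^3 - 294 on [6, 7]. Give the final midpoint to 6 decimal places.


f(x) = x^3 - 294
f(6) = -78 < 0
f(7) = 49 > 0

Step 1: midpoint = (6.000000 + 7.000000)/2 = 6.500000
  f(6.500000) = -19.375000
  f(mid) < 0, so root is in [6.500000, 7.000000]

Step 2: midpoint = (6.500000 + 7.000000)/2 = 6.750000
  f(6.750000) = 13.546875
  f(mid) > 0, so root is in [6.500000, 6.750000]

Step 3: midpoint = (6.500000 + 6.750000)/2 = 6.625000
  f(6.625000) = -3.224609
  f(mid) < 0, so root is in [6.625000, 6.750000]

Step 4: midpoint = (6.625000 + 6.750000)/2 = 6.687500
  f(6.687500) = 5.082764
  f(mid) > 0, so root is in [6.625000, 6.687500]

Step 5: midpoint = (6.625000 + 6.687500)/2 = 6.656250
  f(6.656250) = 0.909576
  f(mid) > 0, so root is in [6.625000, 6.656250]

midpoint = 6.656250


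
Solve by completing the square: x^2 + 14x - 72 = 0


Start: x^2 + 14x - 72 = 0
Move constant: x^2 + 14x = 72
Half of 14 is 7, squared is 49
Add 49 to both sides: x^2 + 14x + 49 = 121
(x + 7)^2 = 121
x + 7 = ±11
x = -7 + 11 = 4 or x = -7 - 11 = -18

x = -18, x = 4


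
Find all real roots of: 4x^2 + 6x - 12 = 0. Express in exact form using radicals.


Using the quadratic formula: x = (-b ± sqrt(b^2 - 4ac)) / (2a)
Here a = 4, b = 6, c = -12
Discriminant = b^2 - 4ac = 6^2 - 4(4)(-12) = 36 + 192 = 228
Since discriminant = 228 > 0, there are two real roots.
x = (-6 ± 2*sqrt(57)) / 8
Simplifying: x = (-3 ± sqrt(57)) / 4
Numerically: x ≈ 1.1375 or x ≈ -2.6375

x = (-3 + sqrt(57)) / 4 or x = (-3 - sqrt(57)) / 4


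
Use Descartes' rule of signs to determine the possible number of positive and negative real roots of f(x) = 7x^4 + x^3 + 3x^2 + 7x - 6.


Descartes' rule of signs:

For positive roots, count sign changes in f(x) = 7x^4 + x^3 + 3x^2 + 7x - 6:
Signs of coefficients: +, +, +, +, -
Number of sign changes: 1
Possible positive real roots: 1

For negative roots, examine f(-x) = 7x^4 - x^3 + 3x^2 - 7x - 6:
Signs of coefficients: +, -, +, -, -
Number of sign changes: 3
Possible negative real roots: 3, 1

Positive roots: 1; Negative roots: 3 or 1


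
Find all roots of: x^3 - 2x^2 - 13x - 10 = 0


Let p(x) = x^3 - 2x^2 - 13x - 10. By the rational root theorem (leading coefficient 1), any rational root is an integer divisor of 10: try ±1, ±2, ... in turn.
Test x = 1: value = -24 ≠ 0.
Test x = -1: value = 0 ✓, so (x + 1) is a factor.
Synthetic division by (x + 1): bring down 1; 1(-1) - 2 = -3; (-3)(-1) - 13 = -10; (-10)(-1) - 10 = 0 → quotient x^2 - 3x - 10, remainder 0.
Solve the quadratic x^2 - 3x - 10 = 0: discriminant = (-3)^2 - 4(1)(-10) = 9 + 40 = 49.
sqrt(49) = 7, so x = (3 ± 7)/2: x = 5 or x = -2.
Collecting all roots found:

x = -2, x = -1, x = 5


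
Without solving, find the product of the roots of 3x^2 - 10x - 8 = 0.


By Vieta's formulas for ax^2 + bx + c = 0:
  Sum of roots = -b/a
  Product of roots = c/a

Here a = 3, b = -10, c = -8
Sum = -(-10)/3 = 10/3
Product = -8/3 = -8/3

Product = -8/3


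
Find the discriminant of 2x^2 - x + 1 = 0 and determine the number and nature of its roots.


For ax^2 + bx + c = 0, discriminant D = b^2 - 4ac
Here a = 2, b = -1, c = 1
D = (-1)^2 - 4(2)(1) = 1 - 8 = -7

D = -7 < 0
The equation has no real roots (2 complex conjugate roots).

Discriminant = -7, no real roots (2 complex conjugate roots)


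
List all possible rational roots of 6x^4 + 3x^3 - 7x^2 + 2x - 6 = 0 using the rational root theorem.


Rational root theorem: possible roots are ±p/q where:
  p divides the constant term (-6): p ∈ {1, 2, 3, 6}
  q divides the leading coefficient (6): q ∈ {1, 2, 3, 6}

All possible rational roots: -6, -3, -2, -3/2, -1, -2/3, -1/2, -1/3, -1/6, 1/6, 1/3, 1/2, 2/3, 1, 3/2, 2, 3, 6

-6, -3, -2, -3/2, -1, -2/3, -1/2, -1/3, -1/6, 1/6, 1/3, 1/2, 2/3, 1, 3/2, 2, 3, 6


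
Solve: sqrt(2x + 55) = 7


Square both sides: 2x + 55 = 7^2 = 49
2x = 49 - 55 = -6
x = -3
Check: sqrt(2*(-3) + 55) = sqrt(49) = 7 ✓

x = -3


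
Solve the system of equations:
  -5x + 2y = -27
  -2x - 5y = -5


Using Cramer's rule:
Determinant D = (-5)(-5) - (-2)(2) = 25 + 4 = 29
Dx = (-27)(-5) - (-5)(2) = 135 + 10 = 145
Dy = (-5)(-5) - (-2)(-27) = 25 - 54 = -29
x = Dx/D = 145/29 = 5
y = Dy/D = -29/29 = -1

x = 5, y = -1
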